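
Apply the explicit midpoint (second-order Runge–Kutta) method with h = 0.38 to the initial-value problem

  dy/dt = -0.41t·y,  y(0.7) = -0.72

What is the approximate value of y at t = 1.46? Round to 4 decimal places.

-0.5122

Midpoint: k1 = f(t_n, y_n); k2 = f(t_n + h/2, y_n + (h/2)·k1); y_{n+1} = y_n + h·k2.
t=0.700000, y=-0.720000:
  k1 = f(0.700000, -0.720000) = 0.206640
  k2 = f(0.890000, -0.680738) = 0.248401
  y ← -0.720000 + 0.38·0.248401 = -0.625607
t=1.080000, y=-0.625607:
  k1 = f(1.080000, -0.625607) = 0.277019
  k2 = f(1.270000, -0.572974) = 0.298347
  y ← -0.625607 + 0.38·0.298347 = -0.512235
y(1.46) ≈ -0.5122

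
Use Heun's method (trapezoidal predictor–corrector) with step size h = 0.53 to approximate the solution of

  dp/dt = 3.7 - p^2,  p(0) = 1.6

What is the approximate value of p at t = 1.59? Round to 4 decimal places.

Heun: k1 = f(t_n, p_n); k2 = f(t_n + h, p_n + h·k1); p_{n+1} = p_n + (h/2)·(k1 + k2).
t=0.000000, p=1.600000:
  k1 = f(0.000000, 1.600000) = 1.140000
  k2 = f(0.530000, 2.204200) = -1.158498
  p ← 1.600000 + (0.53/2)·(1.140000 + (-1.158498)) = 1.595098
t=0.530000, p=1.595098:
  k1 = f(0.530000, 1.595098) = 1.155662
  k2 = f(1.060000, 2.207599) = -1.173493
  p ← 1.595098 + (0.53/2)·(1.155662 + (-1.173493)) = 1.590373
t=1.060000, p=1.590373:
  k1 = f(1.060000, 1.590373) = 1.170714
  k2 = f(1.590000, 2.210851) = -1.187864
  p ← 1.590373 + (0.53/2)·(1.170714 + (-1.187864)) = 1.585828
p(1.59) ≈ 1.5858

1.5858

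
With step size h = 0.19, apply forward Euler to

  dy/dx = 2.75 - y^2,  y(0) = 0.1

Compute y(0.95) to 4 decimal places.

Euler: y_{n+1} = y_n + h·f(x_n, y_n).
x=0.000000, y=0.100000: f=2.740000 → y ← 0.100000 + 0.19·2.740000 = 0.620600
x=0.190000, y=0.620600: f=2.364856 → y ← 0.620600 + 0.19·2.364856 = 1.069923
x=0.380000, y=1.069923: f=1.605266 → y ← 1.069923 + 0.19·1.605266 = 1.374923
x=0.570000, y=1.374923: f=0.859587 → y ← 1.374923 + 0.19·0.859587 = 1.538245
x=0.760000, y=1.538245: f=0.383804 → y ← 1.538245 + 0.19·0.383804 = 1.611167
y(0.95) ≈ 1.6112

1.6112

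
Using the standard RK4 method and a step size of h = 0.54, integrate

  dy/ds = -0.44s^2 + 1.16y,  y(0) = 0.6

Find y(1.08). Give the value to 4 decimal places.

1.8375

RK4: k1 = f(s_n, y_n); k2 = f(s_n + h/2, y_n + (h/2)·k1); k3 = f(s_n + h/2, y_n + (h/2)·k2); k4 = f(s_n + h, y_n + h·k3); y_{n+1} = y_n + (h/6)·(k1 + 2k2 + 2k3 + k4).
s=0.000000, y=0.600000:
  k1 = f(0.000000, 0.600000) = 0.696000
  k2 = f(0.270000, 0.787920) = 0.881911
  k3 = f(0.270000, 0.838116) = 0.940139
  k4 = f(0.540000, 1.107675) = 1.156599
  y ← 0.600000 + (0.54/6)·(k1 + 2k2 + 2k3 + k4) = 1.094703
s=0.540000, y=1.094703:
  k1 = f(0.540000, 1.094703) = 1.141551
  k2 = f(0.810000, 1.402922) = 1.338705
  k3 = f(0.810000, 1.456153) = 1.400454
  k4 = f(1.080000, 1.850948) = 1.633884
  y ← 1.094703 + (0.54/6)·(k1 + 2k2 + 2k3 + k4) = 1.837541
y(1.08) ≈ 1.8375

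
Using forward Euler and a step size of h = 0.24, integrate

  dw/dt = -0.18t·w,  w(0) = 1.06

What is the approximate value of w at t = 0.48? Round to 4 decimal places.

1.0490

Euler: w_{n+1} = w_n + h·f(t_n, w_n).
t=0.000000, w=1.060000: f=0.000000 → w ← 1.060000 + 0.24·0.000000 = 1.060000
t=0.240000, w=1.060000: f=-0.045792 → w ← 1.060000 + 0.24·(-0.045792) = 1.049010
w(0.48) ≈ 1.0490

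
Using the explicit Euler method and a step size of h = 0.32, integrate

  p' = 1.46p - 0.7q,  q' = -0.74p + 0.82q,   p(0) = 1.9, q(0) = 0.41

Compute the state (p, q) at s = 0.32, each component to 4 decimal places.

2.6958, 0.0677

Euler on (p,q): p_{n+1} = p_n + h·p', q_{n+1} = q_n + h·q'.
0.000000: (1.900000, 0.410000); f=(2.487000, -1.069800) → (2.695840, 0.067664)
(p(0.32), q(0.32)) ≈ (2.6958, 0.0677)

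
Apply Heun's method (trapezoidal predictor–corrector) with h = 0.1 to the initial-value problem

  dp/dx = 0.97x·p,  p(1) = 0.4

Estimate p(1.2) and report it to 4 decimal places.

Heun: k1 = f(x_n, p_n); k2 = f(x_n + h, p_n + h·k1); p_{n+1} = p_n + (h/2)·(k1 + k2).
x=1.000000, p=0.400000:
  k1 = f(1.000000, 0.400000) = 0.388000
  k2 = f(1.100000, 0.438800) = 0.468200
  p ← 0.400000 + (0.1/2)·(0.388000 + 0.468200) = 0.442810
x=1.100000, p=0.442810:
  k1 = f(1.100000, 0.442810) = 0.472478
  k2 = f(1.200000, 0.490058) = 0.570427
  p ← 0.442810 + (0.1/2)·(0.472478 + 0.570427) = 0.494955
p(1.2) ≈ 0.4950

0.4950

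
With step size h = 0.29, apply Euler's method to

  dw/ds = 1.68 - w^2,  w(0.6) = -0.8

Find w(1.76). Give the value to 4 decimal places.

Euler: w_{n+1} = w_n + h·f(s_n, w_n).
s=0.600000, w=-0.800000: f=1.040000 → w ← -0.800000 + 0.29·1.040000 = -0.498400
s=0.890000, w=-0.498400: f=1.431597 → w ← -0.498400 + 0.29·1.431597 = -0.083237
s=1.180000, w=-0.083237: f=1.673072 → w ← -0.083237 + 0.29·1.673072 = 0.401954
s=1.470000, w=0.401954: f=1.518433 → w ← 0.401954 + 0.29·1.518433 = 0.842300
w(1.76) ≈ 0.8423

0.8423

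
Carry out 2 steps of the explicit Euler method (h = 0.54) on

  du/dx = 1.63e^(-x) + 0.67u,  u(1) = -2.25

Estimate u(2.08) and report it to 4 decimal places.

-3.5430

Euler: u_{n+1} = u_n + h·f(x_n, u_n).
x=1.000000, u=-2.250000: f=-0.907857 → u ← -2.250000 + 0.54·(-0.907857) = -2.740243
x=1.540000, u=-2.740243: f=-1.486521 → u ← -2.740243 + 0.54·(-1.486521) = -3.542964
u(2.08) ≈ -3.5430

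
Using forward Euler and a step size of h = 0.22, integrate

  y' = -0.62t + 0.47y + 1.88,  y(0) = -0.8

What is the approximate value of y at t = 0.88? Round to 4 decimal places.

0.5505

Euler: y_{n+1} = y_n + h·f(t_n, y_n).
t=0.000000, y=-0.800000: f=1.504000 → y ← -0.800000 + 0.22·1.504000 = -0.469120
t=0.220000, y=-0.469120: f=1.523114 → y ← -0.469120 + 0.22·1.523114 = -0.134035
t=0.440000, y=-0.134035: f=1.544204 → y ← -0.134035 + 0.22·1.544204 = 0.205690
t=0.660000, y=0.205690: f=1.567474 → y ← 0.205690 + 0.22·1.567474 = 0.550534
y(0.88) ≈ 0.5505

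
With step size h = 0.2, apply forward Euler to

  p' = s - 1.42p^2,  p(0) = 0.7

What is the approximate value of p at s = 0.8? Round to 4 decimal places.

Euler: p_{n+1} = p_n + h·f(s_n, p_n).
s=0.000000, p=0.700000: f=-0.695800 → p ← 0.700000 + 0.2·(-0.695800) = 0.560840
s=0.200000, p=0.560840: f=-0.246649 → p ← 0.560840 + 0.2·(-0.246649) = 0.511510
s=0.400000, p=0.511510: f=0.028467 → p ← 0.511510 + 0.2·0.028467 = 0.517204
s=0.600000, p=0.517204: f=0.220150 → p ← 0.517204 + 0.2·0.220150 = 0.561234
p(0.8) ≈ 0.5612

0.5612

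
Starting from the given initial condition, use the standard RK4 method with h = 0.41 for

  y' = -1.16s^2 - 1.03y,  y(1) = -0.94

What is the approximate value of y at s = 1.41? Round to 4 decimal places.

RK4: k1 = f(s_n, y_n); k2 = f(s_n + h/2, y_n + (h/2)·k1); k3 = f(s_n + h/2, y_n + (h/2)·k2); k4 = f(s_n + h, y_n + h·k3); y_{n+1} = y_n + (h/6)·(k1 + 2k2 + 2k3 + k4).
s=1.000000, y=-0.940000:
  k1 = f(1.000000, -0.940000) = -0.191800
  k2 = f(1.205000, -0.979319) = -0.675650
  k3 = f(1.205000, -1.078508) = -0.573485
  k4 = f(1.410000, -1.175129) = -1.095813
  y ← -0.940000 + (0.41/6)·(k1 + 2k2 + 2k3 + k4) = -1.198702
y(1.41) ≈ -1.1987

-1.1987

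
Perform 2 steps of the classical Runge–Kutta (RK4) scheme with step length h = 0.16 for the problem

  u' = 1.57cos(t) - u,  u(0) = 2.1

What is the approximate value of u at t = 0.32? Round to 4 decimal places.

1.9470

RK4: k1 = f(t_n, u_n); k2 = f(t_n + h/2, u_n + (h/2)·k1); k3 = f(t_n + h/2, u_n + (h/2)·k2); k4 = f(t_n + h, u_n + h·k3); u_{n+1} = u_n + (h/6)·(k1 + 2k2 + 2k3 + k4).
t=0.000000, u=2.100000:
  k1 = f(0.000000, 2.100000) = -0.530000
  k2 = f(0.080000, 2.057600) = -0.492621
  k3 = f(0.080000, 2.060590) = -0.495612
  k4 = f(0.160000, 2.020702) = -0.470755
  u ← 2.100000 + (0.16/6)·(k1 + 2k2 + 2k3 + k4) = 2.020607
t=0.160000, u=2.020607:
  k1 = f(0.160000, 2.020607) = -0.470661
  k2 = f(0.240000, 1.982955) = -0.457954
  k3 = f(0.240000, 1.983971) = -0.458970
  k4 = f(0.320000, 1.947172) = -0.456873
  u ← 2.020607 + (0.16/6)·(k1 + 2k2 + 2k3 + k4) = 1.946971
u(0.32) ≈ 1.9470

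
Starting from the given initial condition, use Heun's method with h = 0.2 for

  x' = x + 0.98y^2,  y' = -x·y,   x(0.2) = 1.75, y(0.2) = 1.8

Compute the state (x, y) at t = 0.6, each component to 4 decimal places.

Heun on (x,y): k1 = f(t_n, state_n); k2 = f(t_n + h, state_n + h·k1); state_{n+1} = state_n + (h/2)·(k1 + k2).
0.200000: (1.750000, 1.800000)
  k1 = (4.925200, -3.150000)
  predictor → (2.735040, 1.170000)
  k2 = (4.076562, -3.199997)
  → (2.650176, 1.165000)
0.400000: (2.650176, 1.165000)
  k1 = (3.980257, -3.087456)
  predictor → (3.446228, 0.547509)
  k2 = (3.739999, -1.886841)
  → (3.422202, 0.667571)
(x(0.6), y(0.6)) ≈ (3.4222, 0.6676)

3.4222, 0.6676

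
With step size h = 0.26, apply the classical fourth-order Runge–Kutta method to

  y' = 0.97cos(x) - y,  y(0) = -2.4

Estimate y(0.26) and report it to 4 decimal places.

RK4: k1 = f(x_n, y_n); k2 = f(x_n + h/2, y_n + (h/2)·k1); k3 = f(x_n + h/2, y_n + (h/2)·k2); k4 = f(x_n + h, y_n + h·k3); y_{n+1} = y_n + (h/6)·(k1 + 2k2 + 2k3 + k4).
x=0.000000, y=-2.400000:
  k1 = f(0.000000, -2.400000) = 3.370000
  k2 = f(0.130000, -1.961900) = 2.923715
  k3 = f(0.130000, -2.019917) = 2.981732
  k4 = f(0.260000, -1.624750) = 2.562148
  y ← -2.400000 + (0.26/6)·(k1 + 2k2 + 2k3 + k4) = -1.631135
y(0.26) ≈ -1.6311

-1.6311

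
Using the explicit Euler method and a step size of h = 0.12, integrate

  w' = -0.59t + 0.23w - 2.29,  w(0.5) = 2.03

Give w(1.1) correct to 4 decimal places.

Euler: w_{n+1} = w_n + h·f(t_n, w_n).
t=0.500000, w=2.030000: f=-2.118100 → w ← 2.030000 + 0.12·(-2.118100) = 1.775828
t=0.620000, w=1.775828: f=-2.247360 → w ← 1.775828 + 0.12·(-2.247360) = 1.506145
t=0.740000, w=1.506145: f=-2.380187 → w ← 1.506145 + 0.12·(-2.380187) = 1.220522
t=0.860000, w=1.220522: f=-2.516680 → w ← 1.220522 + 0.12·(-2.516680) = 0.918521
t=0.980000, w=0.918521: f=-2.656940 → w ← 0.918521 + 0.12·(-2.656940) = 0.599688
w(1.1) ≈ 0.5997

0.5997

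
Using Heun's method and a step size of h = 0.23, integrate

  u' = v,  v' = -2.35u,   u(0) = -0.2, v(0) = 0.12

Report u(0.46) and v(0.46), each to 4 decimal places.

-0.0993, 0.2934

Heun on (u,v): k1 = f(t_n, state_n); k2 = f(t_n + h, state_n + h·k1); state_{n+1} = state_n + (h/2)·(k1 + k2).
0.000000: (-0.200000, 0.120000)
  k1 = (0.120000, 0.470000)
  predictor → (-0.172400, 0.228100)
  k2 = (0.228100, 0.405140)
  → (-0.159969, 0.220641)
0.230000: (-0.159969, 0.220641)
  k1 = (0.220641, 0.375926)
  predictor → (-0.109221, 0.307104)
  k2 = (0.307104, 0.256669)
  → (-0.099278, 0.293390)
(u(0.46), v(0.46)) ≈ (-0.0993, 0.2934)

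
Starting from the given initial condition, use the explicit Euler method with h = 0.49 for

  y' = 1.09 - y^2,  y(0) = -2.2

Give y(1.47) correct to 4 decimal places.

Euler: y_{n+1} = y_n + h·f(s_n, y_n).
s=0.000000, y=-2.200000: f=-3.750000 → y ← -2.200000 + 0.49·(-3.750000) = -4.037500
s=0.490000, y=-4.037500: f=-15.211406 → y ← -4.037500 + 0.49·(-15.211406) = -11.491089
s=0.980000, y=-11.491089: f=-130.955128 → y ← -11.491089 + 0.49·(-130.955128) = -75.659102
y(1.47) ≈ -75.6591

-75.6591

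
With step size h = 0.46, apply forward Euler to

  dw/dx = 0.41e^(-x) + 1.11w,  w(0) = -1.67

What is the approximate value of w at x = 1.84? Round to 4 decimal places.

-7.6131

Euler: w_{n+1} = w_n + h·f(x_n, w_n).
x=0.000000, w=-1.670000: f=-1.443700 → w ← -1.670000 + 0.46·(-1.443700) = -2.334102
x=0.460000, w=-2.334102: f=-2.332027 → w ← -2.334102 + 0.46·(-2.332027) = -3.406834
x=0.920000, w=-3.406834: f=-3.618193 → w ← -3.406834 + 0.46·(-3.618193) = -5.071203
x=1.380000, w=-5.071203: f=-5.525888 → w ← -5.071203 + 0.46·(-5.525888) = -7.613112
w(1.84) ≈ -7.6131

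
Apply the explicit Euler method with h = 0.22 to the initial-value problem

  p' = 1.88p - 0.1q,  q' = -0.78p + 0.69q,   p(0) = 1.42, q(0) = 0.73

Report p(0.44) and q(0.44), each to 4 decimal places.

Euler on (p,q): p_{n+1} = p_n + h·p', q_{n+1} = q_n + h·q'.
0.000000: (1.420000, 0.730000); f=(2.596600, -0.603900) → (1.991252, 0.597142)
0.220000: (1.991252, 0.597142); f=(3.683840, -1.141149) → (2.801697, 0.346089)
(p(0.44), q(0.44)) ≈ (2.8017, 0.3461)

2.8017, 0.3461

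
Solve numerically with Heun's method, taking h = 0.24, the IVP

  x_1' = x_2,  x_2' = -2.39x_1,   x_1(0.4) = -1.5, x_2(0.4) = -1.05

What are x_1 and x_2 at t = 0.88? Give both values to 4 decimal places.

Heun on (x_1,x_2): k1 = f(t_n, state_n); k2 = f(t_n + h, state_n + h·k1); state_{n+1} = state_n + (h/2)·(k1 + k2).
0.400000: (-1.500000, -1.050000)
  k1 = (-1.050000, 3.585000)
  predictor → (-1.752000, -0.189600)
  k2 = (-0.189600, 4.187280)
  → (-1.648752, -0.117326)
0.640000: (-1.648752, -0.117326)
  k1 = (-0.117326, 3.940517)
  predictor → (-1.676910, 0.828398)
  k2 = (0.828398, 4.007816)
  → (-1.563423, 0.836474)
(x_1(0.88), x_2(0.88)) ≈ (-1.5634, 0.8365)

-1.5634, 0.8365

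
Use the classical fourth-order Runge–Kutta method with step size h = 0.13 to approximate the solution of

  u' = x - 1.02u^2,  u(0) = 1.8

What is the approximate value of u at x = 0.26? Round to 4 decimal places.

1.2455

RK4: k1 = f(x_n, u_n); k2 = f(x_n + h/2, u_n + (h/2)·k1); k3 = f(x_n + h/2, u_n + (h/2)·k2); k4 = f(x_n + h, u_n + h·k3); u_{n+1} = u_n + (h/6)·(k1 + 2k2 + 2k3 + k4).
x=0.000000, u=1.800000:
  k1 = f(0.000000, 1.800000) = -3.304800
  k2 = f(0.065000, 1.585188) = -2.498077
  k3 = f(0.065000, 1.637625) = -2.670452
  k4 = f(0.130000, 1.452841) = -2.022963
  u ← 1.800000 + (0.13/6)·(k1 + 2k2 + 2k3 + k4) = 1.460596
x=0.130000, u=1.460596:
  k1 = f(0.130000, 1.460596) = -2.046006
  k2 = f(0.195000, 1.327605) = -1.602786
  k3 = f(0.195000, 1.356414) = -1.681657
  k4 = f(0.260000, 1.241980) = -1.313365
  u ← 1.460596 + (0.13/6)·(k1 + 2k2 + 2k3 + k4) = 1.245483
u(0.26) ≈ 1.2455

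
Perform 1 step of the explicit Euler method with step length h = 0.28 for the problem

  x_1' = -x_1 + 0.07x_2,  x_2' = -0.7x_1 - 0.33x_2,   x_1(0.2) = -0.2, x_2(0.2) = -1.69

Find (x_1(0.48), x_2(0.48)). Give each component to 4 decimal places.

Euler on (x_1,x_2): x_1_{n+1} = x_1_n + h·x_1', x_2_{n+1} = x_2_n + h·x_2'.
0.200000: (-0.200000, -1.690000); f=(0.081700, 0.697700) → (-0.177124, -1.494644)
(x_1(0.48), x_2(0.48)) ≈ (-0.1771, -1.4946)

-0.1771, -1.4946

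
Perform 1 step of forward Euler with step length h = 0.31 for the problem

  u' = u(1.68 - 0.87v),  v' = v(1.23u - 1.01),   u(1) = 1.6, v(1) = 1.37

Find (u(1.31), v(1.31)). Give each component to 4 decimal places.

1.8421, 1.7769

Euler on (u,v): u_{n+1} = u_n + h·u', v_{n+1} = v_n + h·v'.
1.000000: (1.600000, 1.370000); f=(0.780960, 1.312460) → (1.842098, 1.776863)
(u(1.31), v(1.31)) ≈ (1.8421, 1.7769)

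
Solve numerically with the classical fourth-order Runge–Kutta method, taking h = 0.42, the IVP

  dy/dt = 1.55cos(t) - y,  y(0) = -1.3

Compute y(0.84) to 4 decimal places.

RK4: k1 = f(t_n, y_n); k2 = f(t_n + h/2, y_n + (h/2)·k1); k3 = f(t_n + h/2, y_n + (h/2)·k2); k4 = f(t_n + h, y_n + h·k3); y_{n+1} = y_n + (h/6)·(k1 + 2k2 + 2k3 + k4).
t=0.000000, y=-1.300000:
  k1 = f(0.000000, -1.300000) = 2.850000
  k2 = f(0.210000, -0.701500) = 2.217448
  k3 = f(0.210000, -0.834336) = 2.350284
  k4 = f(0.420000, -0.312881) = 1.728169
  y ← -1.300000 + (0.42/6)·(k1 + 2k2 + 2k3 + k4) = -0.340046
t=0.420000, y=-0.340046:
  k1 = f(0.420000, -0.340046) = 1.755334
  k2 = f(0.630000, 0.028574) = 1.223868
  k3 = f(0.630000, -0.083033) = 1.335476
  k4 = f(0.840000, 0.220854) = 0.813713
  y ← -0.340046 + (0.42/6)·(k1 + 2k2 + 2k3 + k4) = 0.198096
y(0.84) ≈ 0.1981

0.1981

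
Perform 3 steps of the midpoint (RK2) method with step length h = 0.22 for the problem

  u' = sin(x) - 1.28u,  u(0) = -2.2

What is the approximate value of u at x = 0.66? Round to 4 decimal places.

-0.7937

Midpoint: k1 = f(x_n, u_n); k2 = f(x_n + h/2, u_n + (h/2)·k1); u_{n+1} = u_n + h·k2.
x=0.000000, u=-2.200000:
  k1 = f(0.000000, -2.200000) = 2.816000
  k2 = f(0.110000, -1.890240) = 2.529286
  u ← -2.200000 + 0.22·2.529286 = -1.643557
x=0.220000, u=-1.643557:
  k1 = f(0.220000, -1.643557) = 2.321983
  k2 = f(0.330000, -1.388139) = 2.100861
  u ← -1.643557 + 0.22·2.100861 = -1.181368
x=0.440000, u=-1.181368:
  k1 = f(0.440000, -1.181368) = 1.938090
  k2 = f(0.550000, -0.968178) = 1.761955
  u ← -1.181368 + 0.22·1.761955 = -0.793738
u(0.66) ≈ -0.7937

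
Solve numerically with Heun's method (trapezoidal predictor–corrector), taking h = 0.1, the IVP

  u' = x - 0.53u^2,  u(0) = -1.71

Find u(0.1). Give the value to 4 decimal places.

-1.8747

Heun: k1 = f(x_n, u_n); k2 = f(x_n + h, u_n + h·k1); u_{n+1} = u_n + (h/2)·(k1 + k2).
x=0.000000, u=-1.710000:
  k1 = f(0.000000, -1.710000) = -1.549773
  k2 = f(0.100000, -1.864977) = -1.743414
  u ← -1.710000 + (0.1/2)·(-1.549773 + (-1.743414)) = -1.874659
u(0.1) ≈ -1.8747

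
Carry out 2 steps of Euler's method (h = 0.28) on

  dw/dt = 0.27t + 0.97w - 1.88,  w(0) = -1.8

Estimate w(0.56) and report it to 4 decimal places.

Euler: w_{n+1} = w_n + h·f(t_n, w_n).
t=0.000000, w=-1.800000: f=-3.626000 → w ← -1.800000 + 0.28·(-3.626000) = -2.815280
t=0.280000, w=-2.815280: f=-4.535222 → w ← -2.815280 + 0.28·(-4.535222) = -4.085142
w(0.56) ≈ -4.0851

-4.0851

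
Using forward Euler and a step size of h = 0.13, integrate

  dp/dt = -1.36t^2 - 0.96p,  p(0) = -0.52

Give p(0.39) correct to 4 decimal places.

Euler: p_{n+1} = p_n + h·f(t_n, p_n).
t=0.000000, p=-0.520000: f=0.499200 → p ← -0.520000 + 0.13·0.499200 = -0.455104
t=0.130000, p=-0.455104: f=0.413916 → p ← -0.455104 + 0.13·0.413916 = -0.401295
t=0.260000, p=-0.401295: f=0.293307 → p ← -0.401295 + 0.13·0.293307 = -0.363165
p(0.39) ≈ -0.3632

-0.3632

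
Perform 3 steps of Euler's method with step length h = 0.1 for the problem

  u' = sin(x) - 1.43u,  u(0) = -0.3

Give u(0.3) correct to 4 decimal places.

-0.1604

Euler: u_{n+1} = u_n + h·f(x_n, u_n).
x=0.000000, u=-0.300000: f=0.429000 → u ← -0.300000 + 0.1·0.429000 = -0.257100
x=0.100000, u=-0.257100: f=0.467486 → u ← -0.257100 + 0.1·0.467486 = -0.210351
x=0.200000, u=-0.210351: f=0.499472 → u ← -0.210351 + 0.1·0.499472 = -0.160404
u(0.3) ≈ -0.1604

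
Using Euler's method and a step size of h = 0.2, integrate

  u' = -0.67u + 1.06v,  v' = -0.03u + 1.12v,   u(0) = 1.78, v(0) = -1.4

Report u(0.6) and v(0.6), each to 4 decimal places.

Euler on (u,v): u_{n+1} = u_n + h·u', v_{n+1} = v_n + h·v'.
0.000000: (1.780000, -1.400000); f=(-2.676600, -1.621400) → (1.244680, -1.724280)
0.200000: (1.244680, -1.724280); f=(-2.661672, -1.968534) → (0.712346, -2.117987)
0.400000: (0.712346, -2.117987); f=(-2.722338, -2.393516) → (0.167878, -2.596690)
(u(0.6), v(0.6)) ≈ (0.1679, -2.5967)

0.1679, -2.5967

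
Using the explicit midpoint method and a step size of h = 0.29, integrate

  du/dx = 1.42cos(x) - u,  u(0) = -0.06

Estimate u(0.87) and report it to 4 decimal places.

0.6673

Midpoint: k1 = f(x_n, u_n); k2 = f(x_n + h/2, u_n + (h/2)·k1); u_{n+1} = u_n + h·k2.
x=0.000000, u=-0.060000:
  k1 = f(0.000000, -0.060000) = 1.480000
  k2 = f(0.145000, 0.154600) = 1.250498
  u ← -0.060000 + 0.29·1.250498 = 0.302645
x=0.290000, u=0.302645:
  k1 = f(0.290000, 0.302645) = 1.058062
  k2 = f(0.435000, 0.456063) = 0.831692
  u ← 0.302645 + 0.29·0.831692 = 0.543835
x=0.580000, u=0.543835:
  k1 = f(0.580000, 0.543835) = 0.643942
  k2 = f(0.725000, 0.637207) = 0.425662
  u ← 0.543835 + 0.29·0.425662 = 0.667277
u(0.87) ≈ 0.6673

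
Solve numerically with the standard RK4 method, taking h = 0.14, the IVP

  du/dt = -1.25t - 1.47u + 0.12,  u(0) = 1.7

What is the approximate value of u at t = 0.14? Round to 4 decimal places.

RK4: k1 = f(t_n, u_n); k2 = f(t_n + h/2, u_n + (h/2)·k1); k3 = f(t_n + h/2, u_n + (h/2)·k2); k4 = f(t_n + h, u_n + h·k3); u_{n+1} = u_n + (h/6)·(k1 + 2k2 + 2k3 + k4).
t=0.000000, u=1.700000:
  k1 = f(0.000000, 1.700000) = -2.379000
  k2 = f(0.070000, 1.533470) = -2.221701
  k3 = f(0.070000, 1.544481) = -2.237887
  k4 = f(0.140000, 1.386696) = -2.093443
  u ← 1.700000 + (0.14/6)·(k1 + 2k2 + 2k3 + k4) = 1.387529
u(0.14) ≈ 1.3875

1.3875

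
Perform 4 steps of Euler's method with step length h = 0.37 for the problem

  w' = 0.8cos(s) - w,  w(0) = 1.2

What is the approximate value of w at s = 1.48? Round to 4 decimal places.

Euler: w_{n+1} = w_n + h·f(s_n, w_n).
s=0.000000, w=1.200000: f=-0.400000 → w ← 1.200000 + 0.37·(-0.400000) = 1.052000
s=0.370000, w=1.052000: f=-0.306138 → w ← 1.052000 + 0.37·(-0.306138) = 0.938729
s=0.740000, w=0.938729: f=-0.347954 → w ← 0.938729 + 0.37·(-0.347954) = 0.809986
s=1.110000, w=0.809986: f=-0.454257 → w ← 0.809986 + 0.37·(-0.454257) = 0.641911
w(1.48) ≈ 0.6419

0.6419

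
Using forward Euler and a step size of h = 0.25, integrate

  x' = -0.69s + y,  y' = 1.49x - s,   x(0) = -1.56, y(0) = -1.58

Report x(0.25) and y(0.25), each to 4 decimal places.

-1.9550, -2.1611

Euler on (x,y): x_{n+1} = x_n + h·x', y_{n+1} = y_n + h·y'.
0.000000: (-1.560000, -1.580000); f=(-1.580000, -2.324400) → (-1.955000, -2.161100)
(x(0.25), y(0.25)) ≈ (-1.9550, -2.1611)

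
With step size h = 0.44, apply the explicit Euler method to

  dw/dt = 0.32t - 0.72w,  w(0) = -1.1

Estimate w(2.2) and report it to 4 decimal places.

Euler: w_{n+1} = w_n + h·f(t_n, w_n).
t=0.000000, w=-1.100000: f=0.792000 → w ← -1.100000 + 0.44·0.792000 = -0.751520
t=0.440000, w=-0.751520: f=0.681894 → w ← -0.751520 + 0.44·0.681894 = -0.451486
t=0.880000, w=-0.451486: f=0.606670 → w ← -0.451486 + 0.44·0.606670 = -0.184552
t=1.320000, w=-0.184552: f=0.555277 → w ← -0.184552 + 0.44·0.555277 = 0.059770
t=1.760000, w=0.059770: f=0.520165 → w ← 0.059770 + 0.44·0.520165 = 0.288643
w(2.2) ≈ 0.2886

0.2886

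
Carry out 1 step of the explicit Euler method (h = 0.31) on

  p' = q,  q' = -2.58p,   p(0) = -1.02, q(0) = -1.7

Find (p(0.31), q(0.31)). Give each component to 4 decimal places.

Euler on (p,q): p_{n+1} = p_n + h·p', q_{n+1} = q_n + h·q'.
0.000000: (-1.020000, -1.700000); f=(-1.700000, 2.631600) → (-1.547000, -0.884204)
(p(0.31), q(0.31)) ≈ (-1.5470, -0.8842)

-1.5470, -0.8842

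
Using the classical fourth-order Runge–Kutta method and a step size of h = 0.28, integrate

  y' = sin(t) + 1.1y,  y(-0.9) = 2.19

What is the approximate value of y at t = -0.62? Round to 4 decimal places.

RK4: k1 = f(t_n, y_n); k2 = f(t_n + h/2, y_n + (h/2)·k1); k3 = f(t_n + h/2, y_n + (h/2)·k2); k4 = f(t_n + h, y_n + h·k3); y_{n+1} = y_n + (h/6)·(k1 + 2k2 + 2k3 + k4).
t=-0.900000, y=2.190000:
  k1 = f(-0.900000, 2.190000) = 1.625673
  k2 = f(-0.760000, 2.417594) = 1.970432
  k3 = f(-0.760000, 2.465861) = 2.023525
  k4 = f(-0.620000, 2.756587) = 2.451211
  y ← 2.190000 + (0.28/6)·(k1 + 2k2 + 2k3 + k4) = 2.753024
y(-0.62) ≈ 2.7530

2.7530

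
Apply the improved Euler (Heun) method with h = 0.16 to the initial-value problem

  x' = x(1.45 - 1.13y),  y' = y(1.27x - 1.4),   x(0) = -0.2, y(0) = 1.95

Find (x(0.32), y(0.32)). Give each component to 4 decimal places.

-0.1846, 1.1641

Heun on (x,y): k1 = f(t_n, state_n); k2 = f(t_n + h, state_n + h·k1); state_{n+1} = state_n + (h/2)·(k1 + k2).
0.000000: (-0.200000, 1.950000)
  k1 = (0.150700, -3.225300)
  predictor → (-0.175888, 1.433952)
  k2 = (0.029965, -2.327846)
  → (-0.185547, 1.505748)
0.160000: (-0.185547, 1.505748)
  k1 = (0.046664, -2.462869)
  predictor → (-0.178081, 1.111689)
  k2 = (-0.034510, -1.807787)
  → (-0.184574, 1.164096)
(x(0.32), y(0.32)) ≈ (-0.1846, 1.1641)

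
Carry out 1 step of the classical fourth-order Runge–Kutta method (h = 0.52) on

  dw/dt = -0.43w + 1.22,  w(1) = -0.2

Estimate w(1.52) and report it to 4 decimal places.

RK4: k1 = f(t_n, w_n); k2 = f(t_n + h/2, w_n + (h/2)·k1); k3 = f(t_n + h/2, w_n + (h/2)·k2); k4 = f(t_n + h, w_n + h·k3); w_{n+1} = w_n + (h/6)·(k1 + 2k2 + 2k3 + k4).
t=1.000000, w=-0.200000:
  k1 = f(1.000000, -0.200000) = 1.306000
  k2 = f(1.260000, 0.139560) = 1.159989
  k3 = f(1.260000, 0.101597) = 1.176313
  k4 = f(1.520000, 0.411683) = 1.042976
  w ← -0.200000 + (0.52/6)·(k1 + 2k2 + 2k3 + k4) = 0.408537
w(1.52) ≈ 0.4085

0.4085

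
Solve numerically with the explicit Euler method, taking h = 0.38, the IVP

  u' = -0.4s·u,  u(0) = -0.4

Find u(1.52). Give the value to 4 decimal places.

Euler: u_{n+1} = u_n + h·f(s_n, u_n).
s=0.000000, u=-0.400000: f=0.000000 → u ← -0.400000 + 0.38·0.000000 = -0.400000
s=0.380000, u=-0.400000: f=0.060800 → u ← -0.400000 + 0.38·0.060800 = -0.376896
s=0.760000, u=-0.376896: f=0.114576 → u ← -0.376896 + 0.38·0.114576 = -0.333357
s=1.140000, u=-0.333357: f=0.152011 → u ← -0.333357 + 0.38·0.152011 = -0.275593
u(1.52) ≈ -0.2756

-0.2756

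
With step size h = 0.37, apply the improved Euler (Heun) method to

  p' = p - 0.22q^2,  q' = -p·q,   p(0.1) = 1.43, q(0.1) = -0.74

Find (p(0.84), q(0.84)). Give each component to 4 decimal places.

2.8975, -0.2094

Heun on (p,q): k1 = f(s_n, state_n); k2 = f(s_n + h, state_n + h·k1); state_{n+1} = state_n + (h/2)·(k1 + k2).
0.100000: (1.430000, -0.740000)
  k1 = (1.309528, 1.058200)
  predictor → (1.914525, -0.348466)
  k2 = (1.887811, 0.667147)
  → (2.021508, -0.420811)
0.470000: (2.021508, -0.420811)
  k1 = (1.982550, 0.850672)
  predictor → (2.755051, -0.106062)
  k2 = (2.752576, 0.292206)
  → (2.897506, -0.209378)
(p(0.84), q(0.84)) ≈ (2.8975, -0.2094)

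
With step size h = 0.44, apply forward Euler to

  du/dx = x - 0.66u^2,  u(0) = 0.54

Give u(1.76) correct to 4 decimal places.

1.2336

Euler: u_{n+1} = u_n + h·f(x_n, u_n).
x=0.000000, u=0.540000: f=-0.192456 → u ← 0.540000 + 0.44·(-0.192456) = 0.455319
x=0.440000, u=0.455319: f=0.303172 → u ← 0.455319 + 0.44·0.303172 = 0.588715
x=0.880000, u=0.588715: f=0.651254 → u ← 0.588715 + 0.44·0.651254 = 0.875267
x=1.320000, u=0.875267: f=0.814380 → u ← 0.875267 + 0.44·0.814380 = 1.233594
u(1.76) ≈ 1.2336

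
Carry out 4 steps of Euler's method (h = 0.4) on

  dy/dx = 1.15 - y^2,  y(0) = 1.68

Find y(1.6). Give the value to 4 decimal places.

Euler: y_{n+1} = y_n + h·f(x_n, y_n).
x=0.000000, y=1.680000: f=-1.672400 → y ← 1.680000 + 0.4·(-1.672400) = 1.011040
x=0.400000, y=1.011040: f=0.127798 → y ← 1.011040 + 0.4·0.127798 = 1.062159
x=0.800000, y=1.062159: f=0.021818 → y ← 1.062159 + 0.4·0.021818 = 1.070886
x=1.200000, y=1.070886: f=0.003202 → y ← 1.070886 + 0.4·0.003202 = 1.072167
y(1.6) ≈ 1.0722

1.0722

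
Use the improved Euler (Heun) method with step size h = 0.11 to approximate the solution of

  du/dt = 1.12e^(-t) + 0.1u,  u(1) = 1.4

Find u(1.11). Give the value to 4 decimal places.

Heun: k1 = f(t_n, u_n); k2 = f(t_n + h, u_n + h·k1); u_{n+1} = u_n + (h/2)·(k1 + k2).
t=1.000000, u=1.400000:
  k1 = f(1.000000, 1.400000) = 0.552025
  k2 = f(1.110000, 1.460723) = 0.515178
  u ← 1.400000 + (0.11/2)·(0.552025 + 0.515178) = 1.458696
u(1.11) ≈ 1.4587

1.4587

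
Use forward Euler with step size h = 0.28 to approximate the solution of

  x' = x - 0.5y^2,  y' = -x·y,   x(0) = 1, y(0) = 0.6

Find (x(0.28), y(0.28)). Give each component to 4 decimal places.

Euler on (x,y): x_{n+1} = x_n + h·x', y_{n+1} = y_n + h·y'.
0.000000: (1.000000, 0.600000); f=(0.820000, -0.600000) → (1.229600, 0.432000)
(x(0.28), y(0.28)) ≈ (1.2296, 0.4320)

1.2296, 0.4320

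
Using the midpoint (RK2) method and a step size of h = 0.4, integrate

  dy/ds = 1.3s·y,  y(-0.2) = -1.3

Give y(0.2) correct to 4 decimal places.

Midpoint: k1 = f(s_n, y_n); k2 = f(s_n + h/2, y_n + (h/2)·k1); y_{n+1} = y_n + h·k2.
s=-0.200000, y=-1.300000:
  k1 = f(-0.200000, -1.300000) = 0.338000
  k2 = f(0.000000, -1.232400) = 0.000000
  y ← -1.300000 + 0.4·0.000000 = -1.300000
y(0.2) ≈ -1.3000

-1.3000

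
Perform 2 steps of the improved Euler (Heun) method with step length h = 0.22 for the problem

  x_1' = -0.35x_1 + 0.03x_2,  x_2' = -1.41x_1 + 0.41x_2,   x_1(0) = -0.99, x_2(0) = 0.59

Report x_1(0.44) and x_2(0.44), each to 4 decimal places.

Heun on (x_1,x_2): k1 = f(s_n, state_n); k2 = f(s_n + h, state_n + h·k1); state_{n+1} = state_n + (h/2)·(k1 + k2).
0.000000: (-0.990000, 0.590000)
  k1 = (0.364200, 1.637800)
  predictor → (-0.909876, 0.950316)
  k2 = (0.346966, 1.672555)
  → (-0.911772, 0.954139)
0.220000: (-0.911772, 0.954139)
  k1 = (0.347744, 1.676795)
  predictor → (-0.835268, 1.323034)
  k2 = (0.332035, 1.720172)
  → (-0.836996, 1.327805)
(x_1(0.44), x_2(0.44)) ≈ (-0.8370, 1.3278)

-0.8370, 1.3278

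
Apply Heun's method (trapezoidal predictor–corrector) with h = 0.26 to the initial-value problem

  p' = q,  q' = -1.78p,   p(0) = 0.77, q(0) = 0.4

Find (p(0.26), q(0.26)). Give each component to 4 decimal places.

0.8277, 0.0196

Heun on (p,q): k1 = f(t_n, state_n); k2 = f(t_n + h, state_n + h·k1); state_{n+1} = state_n + (h/2)·(k1 + k2).
0.000000: (0.770000, 0.400000)
  k1 = (0.400000, -1.370600)
  predictor → (0.874000, 0.043644)
  k2 = (0.043644, -1.555720)
  → (0.827674, 0.019578)
(p(0.26), q(0.26)) ≈ (0.8277, 0.0196)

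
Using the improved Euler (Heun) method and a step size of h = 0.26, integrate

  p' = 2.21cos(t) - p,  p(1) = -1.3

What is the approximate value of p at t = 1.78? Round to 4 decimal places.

Heun: k1 = f(t_n, p_n); k2 = f(t_n + h, p_n + h·k1); p_{n+1} = p_n + (h/2)·(k1 + k2).
t=1.000000, p=-1.300000:
  k1 = f(1.000000, -1.300000) = 2.494068
  k2 = f(1.260000, -0.651542) = 1.327398
  p ← -1.300000 + (0.26/2)·(2.494068 + 1.327398) = -0.803209
t=1.260000, p=-0.803209:
  k1 = f(1.260000, -0.803209) = 1.479065
  k2 = f(1.520000, -0.418653) = 0.530864
  p ← -0.803209 + (0.26/2)·(1.479065 + 0.530864) = -0.541919
t=1.520000, p=-0.541919:
  k1 = f(1.520000, -0.541919) = 0.654130
  k2 = f(1.780000, -0.371845) = -0.087130
  p ← -0.541919 + (0.26/2)·(0.654130 + (-0.087130)) = -0.468209
p(1.78) ≈ -0.4682

-0.4682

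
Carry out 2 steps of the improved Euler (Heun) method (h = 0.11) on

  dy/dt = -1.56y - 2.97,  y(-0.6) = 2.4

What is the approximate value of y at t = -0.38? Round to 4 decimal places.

Heun: k1 = f(t_n, y_n); k2 = f(t_n + h, y_n + h·k1); y_{n+1} = y_n + (h/2)·(k1 + k2).
t=-0.600000, y=2.400000:
  k1 = f(-0.600000, 2.400000) = -6.714000
  k2 = f(-0.490000, 1.661460) = -5.561878
  y ← 2.400000 + (0.11/2)·(-6.714000 + (-5.561878)) = 1.724827
t=-0.490000, y=1.724827:
  k1 = f(-0.490000, 1.724827) = -5.660730
  k2 = f(-0.380000, 1.102146) = -4.689348
  y ← 1.724827 + (0.11/2)·(-5.660730 + (-4.689348)) = 1.155572
y(-0.38) ≈ 1.1556

1.1556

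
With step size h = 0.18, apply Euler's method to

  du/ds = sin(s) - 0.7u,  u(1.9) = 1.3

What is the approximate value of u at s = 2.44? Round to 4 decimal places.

Euler: u_{n+1} = u_n + h·f(s_n, u_n).
s=1.900000, u=1.300000: f=0.036300 → u ← 1.300000 + 0.18·0.036300 = 1.306534
s=2.080000, u=1.306534: f=-0.041441 → u ← 1.306534 + 0.18·(-0.041441) = 1.299075
s=2.260000, u=1.299075: f=-0.137600 → u ← 1.299075 + 0.18·(-0.137600) = 1.274307
u(2.44) ≈ 1.2743

1.2743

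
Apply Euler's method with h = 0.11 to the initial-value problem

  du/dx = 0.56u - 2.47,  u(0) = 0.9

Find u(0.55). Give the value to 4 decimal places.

Euler: u_{n+1} = u_n + h·f(x_n, u_n).
x=0.000000, u=0.900000: f=-1.966000 → u ← 0.900000 + 0.11·(-1.966000) = 0.683740
x=0.110000, u=0.683740: f=-2.087106 → u ← 0.683740 + 0.11·(-2.087106) = 0.454158
x=0.220000, u=0.454158: f=-2.215671 → u ← 0.454158 + 0.11·(-2.215671) = 0.210435
x=0.330000, u=0.210435: f=-2.352157 → u ← 0.210435 + 0.11·(-2.352157) = -0.048303
x=0.440000, u=-0.048303: f=-2.497050 → u ← -0.048303 + 0.11·(-2.497050) = -0.322978
u(0.55) ≈ -0.3230

-0.3230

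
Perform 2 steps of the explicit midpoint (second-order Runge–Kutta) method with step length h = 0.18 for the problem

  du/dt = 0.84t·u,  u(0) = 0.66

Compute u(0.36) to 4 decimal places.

0.6967

Midpoint: k1 = f(t_n, u_n); k2 = f(t_n + h/2, u_n + (h/2)·k1); u_{n+1} = u_n + h·k2.
t=0.000000, u=0.660000:
  k1 = f(0.000000, 0.660000) = 0.000000
  k2 = f(0.090000, 0.660000) = 0.049896
  u ← 0.660000 + 0.18·0.049896 = 0.668981
t=0.180000, u=0.668981:
  k1 = f(0.180000, 0.668981) = 0.101150
  k2 = f(0.270000, 0.678085) = 0.153790
  u ← 0.668981 + 0.18·0.153790 = 0.696663
u(0.36) ≈ 0.6967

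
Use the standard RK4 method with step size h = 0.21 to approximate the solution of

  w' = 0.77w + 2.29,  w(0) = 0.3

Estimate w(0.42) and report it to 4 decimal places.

RK4: k1 = f(x_n, w_n); k2 = f(x_n + h/2, w_n + (h/2)·k1); k3 = f(x_n + h/2, w_n + (h/2)·k2); k4 = f(x_n + h, w_n + h·k3); w_{n+1} = w_n + (h/6)·(k1 + 2k2 + 2k3 + k4).
x=0.000000, w=0.300000:
  k1 = f(0.000000, 0.300000) = 2.521000
  k2 = f(0.105000, 0.564705) = 2.724823
  k3 = f(0.105000, 0.586106) = 2.741302
  k4 = f(0.210000, 0.875673) = 2.964269
  w ← 0.300000 + (0.21/6)·(k1 + 2k2 + 2k3 + k4) = 0.874613
x=0.210000, w=0.874613:
  k1 = f(0.210000, 0.874613) = 2.963452
  k2 = f(0.315000, 1.185776) = 3.203047
  k3 = f(0.315000, 1.210933) = 3.222418
  k4 = f(0.420000, 1.551321) = 3.484517
  w ← 0.874613 + (0.21/6)·(k1 + 2k2 + 2k3 + k4) = 1.550075
w(0.42) ≈ 1.5501

1.5501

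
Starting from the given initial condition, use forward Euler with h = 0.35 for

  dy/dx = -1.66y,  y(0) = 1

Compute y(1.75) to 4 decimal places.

0.0129

Euler: y_{n+1} = y_n + h·f(x_n, y_n).
x=0.000000, y=1.000000: f=-1.660000 → y ← 1.000000 + 0.35·(-1.660000) = 0.419000
x=0.350000, y=0.419000: f=-0.695540 → y ← 0.419000 + 0.35·(-0.695540) = 0.175561
x=0.700000, y=0.175561: f=-0.291431 → y ← 0.175561 + 0.35·(-0.291431) = 0.073560
x=1.050000, y=0.073560: f=-0.122110 → y ← 0.073560 + 0.35·(-0.122110) = 0.030822
x=1.400000, y=0.030822: f=-0.051164 → y ← 0.030822 + 0.35·(-0.051164) = 0.012914
y(1.75) ≈ 0.0129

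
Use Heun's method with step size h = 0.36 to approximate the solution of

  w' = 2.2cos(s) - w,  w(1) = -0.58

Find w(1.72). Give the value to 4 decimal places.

-0.1390

Heun: k1 = f(s_n, w_n); k2 = f(s_n + h, w_n + h·k1); w_{n+1} = w_n + (h/2)·(k1 + k2).
s=1.000000, w=-0.580000:
  k1 = f(1.000000, -0.580000) = 1.768665
  k2 = f(1.360000, 0.056719) = 0.403606
  w ← -0.580000 + (0.36/2)·(1.768665 + 0.403606) = -0.188991
s=1.360000, w=-0.188991:
  k1 = f(1.360000, -0.188991) = 0.649316
  k2 = f(1.720000, 0.044763) = -0.371794
  w ← -0.188991 + (0.36/2)·(0.649316 + (-0.371794)) = -0.139037
w(1.72) ≈ -0.1390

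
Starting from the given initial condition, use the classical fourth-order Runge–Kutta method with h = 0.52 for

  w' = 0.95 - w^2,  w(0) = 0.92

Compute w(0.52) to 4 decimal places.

RK4: k1 = f(t_n, w_n); k2 = f(t_n + h/2, w_n + (h/2)·k1); k3 = f(t_n + h/2, w_n + (h/2)·k2); k4 = f(t_n + h, w_n + h·k3); w_{n+1} = w_n + (h/6)·(k1 + 2k2 + 2k3 + k4).
t=0.000000, w=0.920000:
  k1 = f(0.000000, 0.920000) = 0.103600
  k2 = f(0.260000, 0.946936) = 0.053312
  k3 = f(0.260000, 0.933861) = 0.077903
  k4 = f(0.520000, 0.960510) = 0.027421
  w ← 0.920000 + (0.52/6)·(k1 + 2k2 + 2k3 + k4) = 0.954099
w(0.52) ≈ 0.9541

0.9541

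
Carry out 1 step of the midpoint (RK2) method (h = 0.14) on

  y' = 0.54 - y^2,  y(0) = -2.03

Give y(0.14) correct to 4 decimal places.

-2.6826

Midpoint: k1 = f(s_n, y_n); k2 = f(s_n + h/2, y_n + (h/2)·k1); y_{n+1} = y_n + h·k2.
s=0.000000, y=-2.030000:
  k1 = f(0.000000, -2.030000) = -3.580900
  k2 = f(0.070000, -2.280663) = -4.661424
  y ← -2.030000 + 0.14·(-4.661424) = -2.682599
y(0.14) ≈ -2.6826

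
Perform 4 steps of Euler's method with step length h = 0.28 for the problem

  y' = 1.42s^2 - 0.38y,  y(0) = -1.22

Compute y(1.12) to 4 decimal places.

-0.3611

Euler: y_{n+1} = y_n + h·f(s_n, y_n).
s=0.000000, y=-1.220000: f=0.463600 → y ← -1.220000 + 0.28·0.463600 = -1.090192
s=0.280000, y=-1.090192: f=0.525601 → y ← -1.090192 + 0.28·0.525601 = -0.943024
s=0.560000, y=-0.943024: f=0.803661 → y ← -0.943024 + 0.28·0.803661 = -0.717999
s=0.840000, y=-0.717999: f=1.274791 → y ← -0.717999 + 0.28·1.274791 = -0.361057
y(1.12) ≈ -0.3611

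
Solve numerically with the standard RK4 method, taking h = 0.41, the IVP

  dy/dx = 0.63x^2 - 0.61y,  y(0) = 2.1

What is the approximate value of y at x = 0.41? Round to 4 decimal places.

RK4: k1 = f(x_n, y_n); k2 = f(x_n + h/2, y_n + (h/2)·k1); k3 = f(x_n + h/2, y_n + (h/2)·k2); k4 = f(x_n + h, y_n + h·k3); y_{n+1} = y_n + (h/6)·(k1 + 2k2 + 2k3 + k4).
x=0.000000, y=2.100000:
  k1 = f(0.000000, 2.100000) = -1.281000
  k2 = f(0.205000, 1.837395) = -1.094335
  k3 = f(0.205000, 1.875661) = -1.117678
  k4 = f(0.410000, 1.641752) = -0.895566
  y ← 2.100000 + (0.41/6)·(k1 + 2k2 + 2k3 + k4) = 1.648960
y(0.41) ≈ 1.6490

1.6490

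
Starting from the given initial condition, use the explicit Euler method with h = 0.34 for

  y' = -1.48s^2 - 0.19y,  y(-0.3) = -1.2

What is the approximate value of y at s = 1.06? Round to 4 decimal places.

Euler: y_{n+1} = y_n + h·f(s_n, y_n).
s=-0.300000, y=-1.200000: f=0.094800 → y ← -1.200000 + 0.34·0.094800 = -1.167768
s=0.040000, y=-1.167768: f=0.219508 → y ← -1.167768 + 0.34·0.219508 = -1.093135
s=0.380000, y=-1.093135: f=-0.006016 → y ← -1.093135 + 0.34·(-0.006016) = -1.095181
s=0.720000, y=-1.095181: f=-0.559148 → y ← -1.095181 + 0.34·(-0.559148) = -1.285291
y(1.06) ≈ -1.2853

-1.2853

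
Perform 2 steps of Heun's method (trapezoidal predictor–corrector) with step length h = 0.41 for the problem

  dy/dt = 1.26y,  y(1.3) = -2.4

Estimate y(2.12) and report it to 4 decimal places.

-6.5343

Heun: k1 = f(t_n, y_n); k2 = f(t_n + h, y_n + h·k1); y_{n+1} = y_n + (h/2)·(k1 + k2).
t=1.300000, y=-2.400000:
  k1 = f(1.300000, -2.400000) = -3.024000
  k2 = f(1.710000, -3.639840) = -4.586198
  y ← -2.400000 + (0.41/2)·(-3.024000 + (-4.586198)) = -3.960091
t=1.710000, y=-3.960091:
  k1 = f(1.710000, -3.960091) = -4.989714
  k2 = f(2.120000, -6.005874) = -7.567401
  y ← -3.960091 + (0.41/2)·(-4.989714 + (-7.567401)) = -6.534299
y(2.12) ≈ -6.5343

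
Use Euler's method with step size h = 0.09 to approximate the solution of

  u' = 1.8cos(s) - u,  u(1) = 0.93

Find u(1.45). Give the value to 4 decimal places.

0.8255

Euler: u_{n+1} = u_n + h·f(s_n, u_n).
s=1.000000, u=0.930000: f=0.042544 → u ← 0.930000 + 0.09·0.042544 = 0.933829
s=1.090000, u=0.933829: f=-0.101355 → u ← 0.933829 + 0.09·(-0.101355) = 0.924707
s=1.180000, u=0.924707: f=-0.239042 → u ← 0.924707 + 0.09·(-0.239042) = 0.903193
s=1.270000, u=0.903193: f=-0.369888 → u ← 0.903193 + 0.09·(-0.369888) = 0.869903
s=1.360000, u=0.869903: f=-0.493274 → u ← 0.869903 + 0.09·(-0.493274) = 0.825509
u(1.45) ≈ 0.8255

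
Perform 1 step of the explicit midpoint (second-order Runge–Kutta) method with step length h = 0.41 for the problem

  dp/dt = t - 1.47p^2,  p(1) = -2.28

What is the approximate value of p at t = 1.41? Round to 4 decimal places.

-9.7782

Midpoint: k1 = f(t_n, p_n); k2 = f(t_n + h/2, p_n + (h/2)·k1); p_{n+1} = p_n + h·k2.
t=1.000000, p=-2.280000:
  k1 = f(1.000000, -2.280000) = -6.641648
  k2 = f(1.205000, -3.641538) = -18.288373
  p ← -2.280000 + 0.41·(-18.288373) = -9.778233
p(1.41) ≈ -9.7782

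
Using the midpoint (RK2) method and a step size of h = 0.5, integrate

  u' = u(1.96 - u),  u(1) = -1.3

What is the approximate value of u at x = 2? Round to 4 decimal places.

-220.9256

Midpoint: k1 = f(x_n, u_n); k2 = f(x_n + h/2, u_n + (h/2)·k1); u_{n+1} = u_n + h·k2.
x=1.000000, u=-1.300000:
  k1 = f(1.000000, -1.300000) = -4.238000
  k2 = f(1.250000, -2.359500) = -10.191860
  u ← -1.300000 + 0.5·(-10.191860) = -6.395930
x=1.500000, u=-6.395930:
  k1 = f(1.500000, -6.395930) = -53.443945
  k2 = f(1.750000, -19.756916) = -429.059303
  u ← -6.395930 + 0.5·(-429.059303) = -220.925582
u(2) ≈ -220.9256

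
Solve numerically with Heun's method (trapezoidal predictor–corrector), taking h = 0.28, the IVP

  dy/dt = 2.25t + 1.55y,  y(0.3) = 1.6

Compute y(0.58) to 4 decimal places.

Heun: k1 = f(t_n, y_n); k2 = f(t_n + h, y_n + h·k1); y_{n+1} = y_n + (h/2)·(k1 + k2).
t=0.300000, y=1.600000:
  k1 = f(0.300000, 1.600000) = 3.155000
  k2 = f(0.580000, 2.483400) = 5.154270
  y ← 1.600000 + (0.28/2)·(3.155000 + 5.154270) = 2.763298
y(0.58) ≈ 2.7633

2.7633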